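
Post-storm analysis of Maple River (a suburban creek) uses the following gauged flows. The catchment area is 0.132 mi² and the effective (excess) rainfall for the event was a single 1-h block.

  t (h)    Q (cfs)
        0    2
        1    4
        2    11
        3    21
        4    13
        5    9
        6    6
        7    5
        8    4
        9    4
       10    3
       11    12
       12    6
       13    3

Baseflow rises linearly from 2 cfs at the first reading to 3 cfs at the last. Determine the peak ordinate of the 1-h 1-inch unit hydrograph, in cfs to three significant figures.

Direct runoff: 0.00, 1.92, 8.85, 18.77, 10.69, 6.62, 3.54, 2.46, 1.38, 1.31, 0.23, 9.15, 3.08, 0.00 cfs; ΣQ_DR = 68.00 cfs, peak = 18.77 cfs.
Runoff depth d = ΣQ_DR·Δt / A = 68.00 × 3600 / (0.132 mi²) = 0.7983 in.
The 1-inch UH is the DRH scaled by (1 in)/d, so U_p = 18.77 × 1/0.7983 = 23.5 cfs.

U_p ≈ 23.5 cfs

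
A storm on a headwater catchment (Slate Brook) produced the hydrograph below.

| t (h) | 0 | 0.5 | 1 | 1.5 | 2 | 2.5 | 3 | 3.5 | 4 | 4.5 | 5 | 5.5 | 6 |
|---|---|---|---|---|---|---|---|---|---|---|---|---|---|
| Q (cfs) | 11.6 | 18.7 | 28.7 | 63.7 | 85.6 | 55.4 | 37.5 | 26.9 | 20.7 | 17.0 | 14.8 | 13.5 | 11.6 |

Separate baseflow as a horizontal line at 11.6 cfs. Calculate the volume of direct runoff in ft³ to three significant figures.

Direct-runoff ordinates (Q − Q_b): 0.0, 7.1, 17.1, 52.1, 74.0, 43.8, 25.9, 15.3, 9.1, 5.4, 3.2, 1.9, 0.0 cfs.
ΣQ_DR = 254.9 cfs.
With Δt = 0.5 h = 1800 s, V = ΣQ_DR · Δt = 254.9 × 1800 = 4.59 × 10^5 ft³.

V ≈ 4.59 × 10^5 ft³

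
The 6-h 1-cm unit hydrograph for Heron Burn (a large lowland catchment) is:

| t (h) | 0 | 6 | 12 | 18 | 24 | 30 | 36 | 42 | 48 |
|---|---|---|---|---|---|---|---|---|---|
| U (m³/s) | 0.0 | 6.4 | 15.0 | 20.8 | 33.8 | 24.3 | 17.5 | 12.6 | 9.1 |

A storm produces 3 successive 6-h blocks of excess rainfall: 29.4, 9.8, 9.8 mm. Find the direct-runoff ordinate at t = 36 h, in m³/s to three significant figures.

Q ≈ 108 m³/s

By discrete convolution, Q_j = Σ (P_i / 10 mm) · U_{j−i}.
At t = 36 h (j=6): Q = (29.4/10)·17.5 + (9.8/10)·24.3 + (9.8/10)·33.8 = 108 m³/s.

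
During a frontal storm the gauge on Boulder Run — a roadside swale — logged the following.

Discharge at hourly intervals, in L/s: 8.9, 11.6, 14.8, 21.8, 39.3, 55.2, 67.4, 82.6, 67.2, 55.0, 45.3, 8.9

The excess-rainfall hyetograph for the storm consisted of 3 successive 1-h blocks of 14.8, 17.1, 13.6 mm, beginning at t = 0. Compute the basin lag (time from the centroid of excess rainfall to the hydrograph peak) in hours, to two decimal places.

Centroid of excess rainfall: t_c = Σ P_i·t̄_i / ΣP_i = 1.4736 h (block centres at 0.5, 1.5, 2.5 h).
Hydrograph peak occurs at t = 7 h, so basin lag t_L = 7 − 1.4736 = 5.53 h.

t_L ≈ 5.53 h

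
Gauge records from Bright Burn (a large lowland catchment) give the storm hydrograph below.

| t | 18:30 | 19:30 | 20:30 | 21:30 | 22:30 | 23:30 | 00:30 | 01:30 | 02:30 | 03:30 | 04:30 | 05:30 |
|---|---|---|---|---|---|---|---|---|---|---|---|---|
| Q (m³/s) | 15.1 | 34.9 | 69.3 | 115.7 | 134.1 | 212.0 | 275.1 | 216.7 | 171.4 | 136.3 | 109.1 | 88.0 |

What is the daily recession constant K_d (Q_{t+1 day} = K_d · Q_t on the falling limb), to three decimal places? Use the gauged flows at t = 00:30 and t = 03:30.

K_d ≈ 0.004

Between t = 00:30 and t = 03:30 the flow falls from 275.1 to 136.3 m³/s over 3×1 h = 3 h.
Per-interval ratio K = (136.3/275.1)^(1/3) = 0.7913; K_d = K^(24/1) = 0.004.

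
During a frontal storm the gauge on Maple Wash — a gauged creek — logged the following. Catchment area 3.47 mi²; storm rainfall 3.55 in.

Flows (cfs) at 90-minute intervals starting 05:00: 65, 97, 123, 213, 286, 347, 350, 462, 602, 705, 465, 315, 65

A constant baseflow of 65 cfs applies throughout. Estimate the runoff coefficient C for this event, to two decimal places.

ΣQ_DR = 3250 cfs; V = ΣQ_DR·Δt = 1.755 × 10^7 ft³.
Runoff depth d = V / A = 2.177 in.
C = d / P = 2.177 / 3.55 = 0.61.

C ≈ 0.61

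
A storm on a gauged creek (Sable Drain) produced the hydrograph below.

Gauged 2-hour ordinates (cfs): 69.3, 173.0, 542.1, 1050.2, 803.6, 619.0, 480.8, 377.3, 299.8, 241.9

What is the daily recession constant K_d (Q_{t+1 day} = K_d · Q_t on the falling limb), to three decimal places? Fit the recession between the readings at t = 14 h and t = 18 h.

Between t = 14 h and t = 18 h the flow falls from 377.3 to 241.9 cfs over 2×2 h = 4 h.
Per-interval ratio K = (241.9/377.3)^(1/2) = 0.8007; K_d = K^(24/2) = 0.069.

K_d ≈ 0.069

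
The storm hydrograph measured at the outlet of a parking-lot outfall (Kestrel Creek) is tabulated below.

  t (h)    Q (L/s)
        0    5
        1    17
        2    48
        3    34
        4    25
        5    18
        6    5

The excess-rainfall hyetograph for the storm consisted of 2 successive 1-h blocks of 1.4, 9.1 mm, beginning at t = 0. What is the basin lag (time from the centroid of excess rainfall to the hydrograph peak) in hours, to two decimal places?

t_L ≈ 0.63 h

Centroid of excess rainfall: t_c = Σ P_i·t̄_i / ΣP_i = 1.3667 h (block centres at 0.5, 1.5 h).
Hydrograph peak occurs at t = 2 h, so basin lag t_L = 2 − 1.3667 = 0.63 h.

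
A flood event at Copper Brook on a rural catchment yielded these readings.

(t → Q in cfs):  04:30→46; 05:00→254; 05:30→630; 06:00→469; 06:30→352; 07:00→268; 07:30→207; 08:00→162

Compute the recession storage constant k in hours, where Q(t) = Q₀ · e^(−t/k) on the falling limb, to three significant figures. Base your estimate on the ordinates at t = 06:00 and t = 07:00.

k ≈ 1.79 h

On the falling limb, Q drops from 469 to 268 cfs between t = 06:00 and t = 07:00 (Δt = 1 h).
k = −Δt / ln(Q₂/Q₁) = −1 / ln(268/469) = 1.79 h.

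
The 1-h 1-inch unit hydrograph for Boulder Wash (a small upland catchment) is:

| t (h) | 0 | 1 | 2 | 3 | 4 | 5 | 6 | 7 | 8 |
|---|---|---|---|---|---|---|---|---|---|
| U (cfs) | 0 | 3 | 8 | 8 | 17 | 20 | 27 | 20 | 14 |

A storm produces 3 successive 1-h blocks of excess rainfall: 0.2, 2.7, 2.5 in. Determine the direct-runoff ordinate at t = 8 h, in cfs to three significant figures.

Q ≈ 124 cfs

By discrete convolution, Q_j = Σ (P_i / 1 in) · U_{j−i}.
At t = 8 h (j=8): Q = (0.2/1)·14 + (2.7/1)·20 + (2.5/1)·27 = 124 cfs.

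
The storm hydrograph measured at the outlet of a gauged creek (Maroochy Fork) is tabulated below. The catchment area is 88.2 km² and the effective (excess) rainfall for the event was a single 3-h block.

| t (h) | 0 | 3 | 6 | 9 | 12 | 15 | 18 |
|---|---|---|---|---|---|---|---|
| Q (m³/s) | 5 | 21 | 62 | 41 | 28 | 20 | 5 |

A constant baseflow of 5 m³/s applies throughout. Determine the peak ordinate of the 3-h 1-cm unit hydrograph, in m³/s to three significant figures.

U_p ≈ 31.7 m³/s

Direct runoff: 0.0, 16.0, 57.0, 36.0, 23.0, 15.0, 0.0 m³/s; ΣQ_DR = 147.0 m³/s, peak = 57.0 m³/s.
Runoff depth d = ΣQ_DR·Δt / A = 147.0 × 10800 / (88.2 km²) = 18.00 mm.
The 1-cm UH is the DRH scaled by (10 mm)/d, so U_p = 57.0 × 10/18.00 = 31.7 m³/s.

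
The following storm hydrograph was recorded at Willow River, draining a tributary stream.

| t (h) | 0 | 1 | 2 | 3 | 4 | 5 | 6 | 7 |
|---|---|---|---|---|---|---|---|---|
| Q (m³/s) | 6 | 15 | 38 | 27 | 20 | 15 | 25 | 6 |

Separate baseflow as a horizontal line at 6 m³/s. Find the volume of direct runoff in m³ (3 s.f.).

V ≈ 3.74 × 10^5 m³

Direct-runoff ordinates (Q − Q_b): 0.0, 9.0, 32.0, 21.0, 14.0, 9.0, 19.0, 0.0 m³/s.
ΣQ_DR = 104.0 m³/s.
With Δt = 1 h = 3600 s, V = ΣQ_DR · Δt = 104.0 × 3600 = 3.74 × 10^5 m³.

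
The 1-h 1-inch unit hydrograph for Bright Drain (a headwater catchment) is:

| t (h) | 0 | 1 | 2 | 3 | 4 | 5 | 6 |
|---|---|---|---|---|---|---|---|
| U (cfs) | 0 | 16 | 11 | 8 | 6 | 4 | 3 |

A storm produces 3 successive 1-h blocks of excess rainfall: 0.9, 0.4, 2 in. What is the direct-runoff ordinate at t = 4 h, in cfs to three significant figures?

By discrete convolution, Q_j = Σ (P_i / 1 in) · U_{j−i}.
At t = 4 h (j=4): Q = (0.9/1)·6 + (0.4/1)·8 + (2/1)·11 = 30.6 cfs.

Q ≈ 30.6 cfs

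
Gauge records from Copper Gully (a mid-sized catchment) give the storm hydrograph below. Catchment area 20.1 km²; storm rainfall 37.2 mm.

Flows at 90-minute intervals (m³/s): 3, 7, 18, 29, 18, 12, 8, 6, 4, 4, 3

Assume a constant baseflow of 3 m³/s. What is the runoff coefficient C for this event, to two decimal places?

ΣQ_DR = 79.00 m³/s; V = ΣQ_DR·Δt = 4.266 × 10^5 m³.
Runoff depth d = V / A = 21.22 mm.
C = d / P = 21.22 / 37.2 = 0.57.

C ≈ 0.57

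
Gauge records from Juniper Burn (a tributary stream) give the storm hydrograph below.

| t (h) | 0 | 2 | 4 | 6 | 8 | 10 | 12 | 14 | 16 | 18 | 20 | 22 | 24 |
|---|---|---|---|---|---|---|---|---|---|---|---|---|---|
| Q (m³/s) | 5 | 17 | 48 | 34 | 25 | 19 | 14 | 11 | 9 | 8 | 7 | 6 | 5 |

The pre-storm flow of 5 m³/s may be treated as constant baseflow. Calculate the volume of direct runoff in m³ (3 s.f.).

V ≈ 1.03 × 10^6 m³

Direct-runoff ordinates (Q − Q_b): 0.0, 12.0, 43.0, 29.0, 20.0, 14.0, 9.0, 6.0, 4.0, 3.0, 2.0, 1.0, 0.0 m³/s.
ΣQ_DR = 143.0 m³/s.
With Δt = 2 h = 7200 s, V = ΣQ_DR · Δt = 143.0 × 7200 = 1.03 × 10^6 m³.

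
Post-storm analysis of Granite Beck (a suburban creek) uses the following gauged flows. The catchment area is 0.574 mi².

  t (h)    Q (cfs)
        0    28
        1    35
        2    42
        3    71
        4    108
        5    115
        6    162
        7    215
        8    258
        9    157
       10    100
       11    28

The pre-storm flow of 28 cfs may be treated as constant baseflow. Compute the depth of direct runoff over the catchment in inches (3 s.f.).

d ≈ 2.65 in

Direct runoff: 0.0, 7.0, 14.0, 43.0, 80.0, 87.0, 134.0, 187.0, 230.0, 129.0, 72.0, 0.0 cfs; ΣQ_DR = 983.0 cfs.
V = ΣQ_DR · Δt = 983.0 × 3600 s = 3.539 × 10^6 ft³.
Over A = 0.574 mi², depth = V / A = 2.65 in.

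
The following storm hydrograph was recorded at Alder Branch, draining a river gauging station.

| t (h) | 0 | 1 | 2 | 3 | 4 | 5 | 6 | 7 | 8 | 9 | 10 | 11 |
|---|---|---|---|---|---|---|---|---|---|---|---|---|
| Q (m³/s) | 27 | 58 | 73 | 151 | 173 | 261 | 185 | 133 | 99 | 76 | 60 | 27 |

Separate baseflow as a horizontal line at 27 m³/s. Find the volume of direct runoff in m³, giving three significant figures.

V ≈ 3.60 × 10^6 m³

Direct-runoff ordinates (Q − Q_b): 0.0, 31.0, 46.0, 124.0, 146.0, 234.0, 158.0, 106.0, 72.0, 49.0, 33.0, 0.0 m³/s.
ΣQ_DR = 999.0 m³/s.
With Δt = 1 h = 3600 s, V = ΣQ_DR · Δt = 999.0 × 3600 = 3.60 × 10^6 m³.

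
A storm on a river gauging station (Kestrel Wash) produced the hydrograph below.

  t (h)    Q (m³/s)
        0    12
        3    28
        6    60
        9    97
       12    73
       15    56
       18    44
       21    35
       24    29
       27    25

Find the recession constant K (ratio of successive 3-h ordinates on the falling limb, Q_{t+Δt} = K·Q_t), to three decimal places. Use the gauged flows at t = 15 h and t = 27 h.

K ≈ 0.817

Using the recession-limb readings at t = 15 h and t = 27 h: Q falls from 56 to 25 m³/s over 4 intervals.
K = (Q₂/Q₁)^(1/4) = (25/56)^(1/4) = 0.817.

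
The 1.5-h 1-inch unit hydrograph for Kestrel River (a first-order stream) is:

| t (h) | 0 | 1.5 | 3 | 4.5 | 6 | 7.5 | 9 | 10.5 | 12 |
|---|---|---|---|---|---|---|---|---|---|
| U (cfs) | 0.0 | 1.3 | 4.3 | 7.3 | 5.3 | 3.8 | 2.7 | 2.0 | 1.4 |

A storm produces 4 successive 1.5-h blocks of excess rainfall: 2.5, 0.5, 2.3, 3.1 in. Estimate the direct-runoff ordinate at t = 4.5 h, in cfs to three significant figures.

Q ≈ 23.4 cfs

By discrete convolution, Q_j = Σ (P_i / 1 in) · U_{j−i}.
At t = 4.5 h (j=3): Q = (2.5/1)·7.3 + (0.5/1)·4.3 + (2.3/1)·1.3 + (3.1/1)·0.0 = 23.4 cfs.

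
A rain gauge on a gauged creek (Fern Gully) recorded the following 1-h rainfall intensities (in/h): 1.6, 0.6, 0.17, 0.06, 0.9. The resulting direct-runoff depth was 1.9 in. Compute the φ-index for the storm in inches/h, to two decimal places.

φ ≈ 0.40 in/h

Only the 3 blocks with intensity above φ contribute runoff: 1.6, 0.6, 0.9 in/h.
Σ(I−φ)·Δt = d  ⇒  (1.6+0.6+0.9 − 3φ)·1 = 1.9
φ = (3.100 − 1.9/1) / 3 = 0.40 in/h.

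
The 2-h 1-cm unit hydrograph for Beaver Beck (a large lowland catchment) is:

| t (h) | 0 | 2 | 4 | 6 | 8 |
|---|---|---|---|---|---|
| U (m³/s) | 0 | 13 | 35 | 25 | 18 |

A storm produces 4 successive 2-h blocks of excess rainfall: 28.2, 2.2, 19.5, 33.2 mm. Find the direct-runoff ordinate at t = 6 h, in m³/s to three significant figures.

By discrete convolution, Q_j = Σ (P_i / 10 mm) · U_{j−i}.
At t = 6 h (j=3): Q = (28.2/10)·25 + (2.2/10)·35 + (19.5/10)·13 + (33.2/10)·0 = 104 m³/s.

Q ≈ 104 m³/s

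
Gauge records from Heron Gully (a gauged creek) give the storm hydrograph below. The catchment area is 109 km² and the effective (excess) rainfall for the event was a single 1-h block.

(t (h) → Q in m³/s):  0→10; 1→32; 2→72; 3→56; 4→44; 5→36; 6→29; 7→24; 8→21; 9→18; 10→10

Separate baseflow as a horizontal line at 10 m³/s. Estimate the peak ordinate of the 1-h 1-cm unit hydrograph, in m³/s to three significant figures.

U_p ≈ 77.6 m³/s

Direct runoff: 0.0, 22.0, 62.0, 46.0, 34.0, 26.0, 19.0, 14.0, 11.0, 8.0, 0.0 m³/s; ΣQ_DR = 242.0 m³/s, peak = 62.0 m³/s.
Runoff depth d = ΣQ_DR·Δt / A = 242.0 × 3600 / (109 km²) = 7.993 mm.
The 1-cm UH is the DRH scaled by (10 mm)/d, so U_p = 62.0 × 10/7.993 = 77.6 m³/s.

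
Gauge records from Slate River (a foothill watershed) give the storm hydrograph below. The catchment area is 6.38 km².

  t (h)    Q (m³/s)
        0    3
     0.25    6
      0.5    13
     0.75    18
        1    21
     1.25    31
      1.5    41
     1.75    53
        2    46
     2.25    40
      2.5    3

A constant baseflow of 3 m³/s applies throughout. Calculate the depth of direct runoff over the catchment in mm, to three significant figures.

Direct runoff: 0.0, 3.0, 10.0, 15.0, 18.0, 28.0, 38.0, 50.0, 43.0, 37.0, 0.0 m³/s; ΣQ_DR = 242.0 m³/s.
V = ΣQ_DR · Δt = 242.0 × 900 s = 2.178 × 10^5 m³.
Over A = 6.38 km², depth = V / A = 34.1 mm.

d ≈ 34.1 mm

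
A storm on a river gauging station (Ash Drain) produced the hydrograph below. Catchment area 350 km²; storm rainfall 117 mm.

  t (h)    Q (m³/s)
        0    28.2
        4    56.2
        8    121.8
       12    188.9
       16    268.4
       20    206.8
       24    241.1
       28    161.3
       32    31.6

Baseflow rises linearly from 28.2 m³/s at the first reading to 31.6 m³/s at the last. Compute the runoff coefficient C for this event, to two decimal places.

ΣQ_DR = 1035 m³/s; V = ΣQ_DR·Δt = 1.491 × 10^7 m³.
Runoff depth d = V / A = 42.59 mm.
C = d / P = 42.59 / 117 = 0.36.

C ≈ 0.36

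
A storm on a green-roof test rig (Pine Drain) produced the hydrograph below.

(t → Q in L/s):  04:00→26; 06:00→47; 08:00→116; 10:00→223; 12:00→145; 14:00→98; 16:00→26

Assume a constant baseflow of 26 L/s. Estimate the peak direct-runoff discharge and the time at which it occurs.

Subtracting baseflow gives direct-runoff ordinates: 0.0, 21.0, 90.0, 197.0, 119.0, 72.0, 0.0 L/s.
The maximum is 197.0 L/s, occurring at the reading for t = 10:00.

Q_p = 197.0 L/s at t = 10:00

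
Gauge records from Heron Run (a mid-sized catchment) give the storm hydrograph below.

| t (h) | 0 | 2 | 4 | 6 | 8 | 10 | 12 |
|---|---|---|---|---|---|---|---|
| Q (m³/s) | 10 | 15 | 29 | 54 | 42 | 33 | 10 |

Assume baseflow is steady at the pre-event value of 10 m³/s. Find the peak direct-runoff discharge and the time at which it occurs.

Subtracting baseflow gives direct-runoff ordinates: 0.0, 5.0, 19.0, 44.0, 32.0, 23.0, 0.0 m³/s.
The maximum is 44.0 m³/s, occurring at the reading for t = 6 h.

Q_p = 44.0 m³/s at t = 6 h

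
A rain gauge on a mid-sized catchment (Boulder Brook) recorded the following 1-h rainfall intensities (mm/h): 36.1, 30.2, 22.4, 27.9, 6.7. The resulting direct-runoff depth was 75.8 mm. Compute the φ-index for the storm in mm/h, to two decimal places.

φ ≈ 10.20 mm/h

Only the 4 blocks with intensity above φ contribute runoff: 36.1, 30.2, 22.4, 27.9 mm/h.
Σ(I−φ)·Δt = d  ⇒  (36.1+30.2+22.4+27.9 − 4φ)·1 = 75.8
φ = (116.6 − 75.8/1) / 4 = 10.20 mm/h.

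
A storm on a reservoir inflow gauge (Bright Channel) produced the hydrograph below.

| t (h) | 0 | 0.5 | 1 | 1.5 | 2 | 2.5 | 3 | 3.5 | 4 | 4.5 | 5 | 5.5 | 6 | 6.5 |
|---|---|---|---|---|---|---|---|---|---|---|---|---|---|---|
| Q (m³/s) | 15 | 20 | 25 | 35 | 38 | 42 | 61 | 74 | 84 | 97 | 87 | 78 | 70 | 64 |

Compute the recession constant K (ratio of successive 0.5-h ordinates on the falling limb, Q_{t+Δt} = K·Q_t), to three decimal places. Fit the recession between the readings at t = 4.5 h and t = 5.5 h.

K ≈ 0.897

Using the recession-limb readings at t = 4.5 h and t = 5.5 h: Q falls from 97 to 78 m³/s over 2 intervals.
K = (Q₂/Q₁)^(1/2) = (78/97)^(1/2) = 0.897.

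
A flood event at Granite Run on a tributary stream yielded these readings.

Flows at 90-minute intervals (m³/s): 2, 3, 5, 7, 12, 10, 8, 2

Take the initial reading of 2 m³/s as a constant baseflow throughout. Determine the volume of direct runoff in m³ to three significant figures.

Direct-runoff ordinates (Q − Q_b): 0.0, 1.0, 3.0, 5.0, 10.0, 8.0, 6.0, 0.0 m³/s.
ΣQ_DR = 33.00 m³/s.
With Δt = 1.5 h = 5400 s, V = ΣQ_DR · Δt = 33.00 × 5400 = 1.78 × 10^5 m³.

V ≈ 1.78 × 10^5 m³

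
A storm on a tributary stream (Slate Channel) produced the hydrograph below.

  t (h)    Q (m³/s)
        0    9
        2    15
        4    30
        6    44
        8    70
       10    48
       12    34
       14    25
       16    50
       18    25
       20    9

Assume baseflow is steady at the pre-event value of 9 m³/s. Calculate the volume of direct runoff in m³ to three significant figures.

Direct-runoff ordinates (Q − Q_b): 0.0, 6.0, 21.0, 35.0, 61.0, 39.0, 25.0, 16.0, 41.0, 16.0, 0.0 m³/s.
ΣQ_DR = 260.0 m³/s.
With Δt = 2 h = 7200 s, V = ΣQ_DR · Δt = 260.0 × 7200 = 1.87 × 10^6 m³.

V ≈ 1.87 × 10^6 m³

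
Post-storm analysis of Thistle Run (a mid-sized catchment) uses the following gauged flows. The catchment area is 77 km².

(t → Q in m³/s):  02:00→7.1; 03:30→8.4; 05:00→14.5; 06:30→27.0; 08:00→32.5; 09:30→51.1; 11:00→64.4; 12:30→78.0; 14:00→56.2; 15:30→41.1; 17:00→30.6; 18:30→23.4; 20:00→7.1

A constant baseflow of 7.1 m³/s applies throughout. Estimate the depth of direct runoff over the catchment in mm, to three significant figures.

Direct runoff: 0.0, 1.3, 7.4, 19.9, 25.4, 44.0, 57.3, 70.9, 49.1, 34.0, 23.5, 16.3, 0.0 m³/s; ΣQ_DR = 349.1 m³/s.
V = ΣQ_DR · Δt = 349.1 × 5400 s = 1.885 × 10^6 m³.
Over A = 77 km², depth = V / A = 24.5 mm.

d ≈ 24.5 mm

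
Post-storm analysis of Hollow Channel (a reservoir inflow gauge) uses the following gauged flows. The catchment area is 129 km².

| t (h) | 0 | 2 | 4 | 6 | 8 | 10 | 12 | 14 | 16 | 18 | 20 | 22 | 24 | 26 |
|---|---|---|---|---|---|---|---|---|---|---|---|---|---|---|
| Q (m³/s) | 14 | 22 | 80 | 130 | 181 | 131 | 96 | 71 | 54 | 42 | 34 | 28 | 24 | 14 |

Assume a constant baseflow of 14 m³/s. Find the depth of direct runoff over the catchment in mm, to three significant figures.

Direct runoff: 0.0, 8.0, 66.0, 116.0, 167.0, 117.0, 82.0, 57.0, 40.0, 28.0, 20.0, 14.0, 10.0, 0.0 m³/s; ΣQ_DR = 725.0 m³/s.
V = ΣQ_DR · Δt = 725.0 × 7200 s = 5.220 × 10^6 m³.
Over A = 129 km², depth = V / A = 40.5 mm.

d ≈ 40.5 mm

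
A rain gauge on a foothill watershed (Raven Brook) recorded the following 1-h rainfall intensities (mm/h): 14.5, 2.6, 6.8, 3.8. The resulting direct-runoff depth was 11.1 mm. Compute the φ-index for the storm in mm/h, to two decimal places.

φ ≈ 5.10 mm/h

Only the 2 blocks with intensity above φ contribute runoff: 14.5, 6.8 mm/h.
Σ(I−φ)·Δt = d  ⇒  (14.5+6.8 − 2φ)·1 = 11.1
φ = (21.30 − 11.1/1) / 2 = 5.10 mm/h.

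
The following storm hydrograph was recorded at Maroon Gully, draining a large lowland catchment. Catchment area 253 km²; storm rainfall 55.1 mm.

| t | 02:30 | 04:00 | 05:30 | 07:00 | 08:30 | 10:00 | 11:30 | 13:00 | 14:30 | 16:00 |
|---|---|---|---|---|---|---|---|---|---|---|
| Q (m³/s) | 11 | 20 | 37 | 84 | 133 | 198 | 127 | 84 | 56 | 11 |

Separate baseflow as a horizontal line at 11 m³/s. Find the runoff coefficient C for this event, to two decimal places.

C ≈ 0.25

ΣQ_DR = 651.0 m³/s; V = ΣQ_DR·Δt = 3.515 × 10^6 m³.
Runoff depth d = V / A = 13.89 mm.
C = d / P = 13.89 / 55.1 = 0.25.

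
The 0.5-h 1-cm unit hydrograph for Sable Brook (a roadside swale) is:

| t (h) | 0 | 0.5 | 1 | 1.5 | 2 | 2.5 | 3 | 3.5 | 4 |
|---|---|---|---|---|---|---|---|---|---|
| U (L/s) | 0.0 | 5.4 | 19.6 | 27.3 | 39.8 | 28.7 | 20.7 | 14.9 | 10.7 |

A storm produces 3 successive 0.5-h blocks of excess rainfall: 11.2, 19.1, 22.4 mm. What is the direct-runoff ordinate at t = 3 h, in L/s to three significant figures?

Q ≈ 167 L/s

By discrete convolution, Q_j = Σ (P_i / 10 mm) · U_{j−i}.
At t = 3 h (j=6): Q = (11.2/10)·20.7 + (19.1/10)·28.7 + (22.4/10)·39.8 = 167 L/s.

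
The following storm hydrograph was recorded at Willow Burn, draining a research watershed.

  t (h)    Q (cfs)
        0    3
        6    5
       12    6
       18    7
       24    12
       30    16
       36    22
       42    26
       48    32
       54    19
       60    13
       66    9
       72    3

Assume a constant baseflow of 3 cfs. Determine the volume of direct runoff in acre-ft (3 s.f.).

V ≈ 66.4 acre-ft

Direct-runoff ordinates (Q − Q_b): 0.0, 2.0, 3.0, 4.0, 9.0, 13.0, 19.0, 23.0, 29.0, 16.0, 10.0, 6.0, 0.0 cfs.
ΣQ_DR = 134.0 cfs.
With Δt = 6 h = 21600 s, V = ΣQ_DR · Δt = 134.0 × 21600 = 2.89 × 10^6 ft³ = 66.4 acre-ft.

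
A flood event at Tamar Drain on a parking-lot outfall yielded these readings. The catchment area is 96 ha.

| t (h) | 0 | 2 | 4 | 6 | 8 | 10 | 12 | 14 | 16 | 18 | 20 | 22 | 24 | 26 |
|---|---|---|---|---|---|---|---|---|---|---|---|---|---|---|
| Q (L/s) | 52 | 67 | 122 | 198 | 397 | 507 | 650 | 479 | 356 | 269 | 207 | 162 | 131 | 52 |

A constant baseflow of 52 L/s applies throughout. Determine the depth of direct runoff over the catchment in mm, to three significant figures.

d ≈ 21.9 mm

Direct runoff: 0.0, 15.0, 70.0, 146.0, 345.0, 455.0, 598.0, 427.0, 304.0, 217.0, 155.0, 110.0, 79.0, 0.0 L/s; ΣQ_DR = 2921 L/s.
V = ΣQ_DR · Δt = 2921 × 7200 s = 2.103 × 10^7 L.
Over A = 96 ha, depth = V / A = 21.9 mm.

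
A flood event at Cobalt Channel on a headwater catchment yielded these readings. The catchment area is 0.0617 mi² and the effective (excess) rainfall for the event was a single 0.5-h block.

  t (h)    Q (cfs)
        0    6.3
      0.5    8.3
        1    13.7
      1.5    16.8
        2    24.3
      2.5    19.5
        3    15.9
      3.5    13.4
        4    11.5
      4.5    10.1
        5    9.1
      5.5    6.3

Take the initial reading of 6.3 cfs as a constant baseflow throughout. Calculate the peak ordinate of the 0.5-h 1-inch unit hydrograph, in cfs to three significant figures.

U_p ≈ 18.0 cfs

Direct runoff: 0.0, 2.0, 7.4, 10.5, 18.0, 13.2, 9.6, 7.1, 5.2, 3.8, 2.8, 0.0 cfs; ΣQ_DR = 79.60 cfs, peak = 18.0 cfs.
Runoff depth d = ΣQ_DR·Δt / A = 79.60 × 1800 / (0.0617 mi²) = 0.9996 in.
The 1-inch UH is the DRH scaled by (1 in)/d, so U_p = 18.0 × 1/0.9996 = 18.0 cfs.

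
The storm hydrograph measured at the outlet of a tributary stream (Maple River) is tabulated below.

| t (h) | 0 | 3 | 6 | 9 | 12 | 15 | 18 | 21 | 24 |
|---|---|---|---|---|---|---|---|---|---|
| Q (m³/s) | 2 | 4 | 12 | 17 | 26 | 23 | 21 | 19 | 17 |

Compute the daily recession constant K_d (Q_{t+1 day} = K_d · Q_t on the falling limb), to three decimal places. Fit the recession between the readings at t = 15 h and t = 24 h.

Between t = 15 h and t = 24 h the flow falls from 23 to 17 m³/s over 3×3 h = 9 h.
Per-interval ratio K = (17/23)^(1/3) = 0.9041; K_d = K^(24/3) = 0.447.

K_d ≈ 0.447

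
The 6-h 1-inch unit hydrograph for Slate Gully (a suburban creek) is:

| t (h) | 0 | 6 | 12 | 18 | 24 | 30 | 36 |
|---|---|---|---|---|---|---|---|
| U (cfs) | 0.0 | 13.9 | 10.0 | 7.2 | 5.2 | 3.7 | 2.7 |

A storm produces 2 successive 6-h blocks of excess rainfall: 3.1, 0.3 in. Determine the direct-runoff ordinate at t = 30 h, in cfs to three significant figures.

Q ≈ 13.0 cfs

By discrete convolution, Q_j = Σ (P_i / 1 in) · U_{j−i}.
At t = 30 h (j=5): Q = (3.1/1)·3.7 + (0.3/1)·5.2 = 13.0 cfs.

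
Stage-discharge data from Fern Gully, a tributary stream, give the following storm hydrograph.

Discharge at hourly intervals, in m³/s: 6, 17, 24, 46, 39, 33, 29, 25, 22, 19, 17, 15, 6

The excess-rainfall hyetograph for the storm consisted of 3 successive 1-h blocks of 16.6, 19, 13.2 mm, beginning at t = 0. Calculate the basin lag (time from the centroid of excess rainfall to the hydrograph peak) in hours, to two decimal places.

Centroid of excess rainfall: t_c = Σ P_i·t̄_i / ΣP_i = 1.4303 h (block centres at 0.5, 1.5, 2.5 h).
Hydrograph peak occurs at t = 3 h, so basin lag t_L = 3 − 1.4303 = 1.57 h.

t_L ≈ 1.57 h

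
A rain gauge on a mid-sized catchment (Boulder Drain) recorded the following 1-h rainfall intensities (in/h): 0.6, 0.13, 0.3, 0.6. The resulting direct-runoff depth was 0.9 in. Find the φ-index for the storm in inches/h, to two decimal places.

Only the 3 blocks with intensity above φ contribute runoff: 0.6, 0.3, 0.6 in/h.
Σ(I−φ)·Δt = d  ⇒  (0.6+0.3+0.6 − 3φ)·1 = 0.9
φ = (1.500 − 0.9/1) / 3 = 0.20 in/h.

φ ≈ 0.20 in/h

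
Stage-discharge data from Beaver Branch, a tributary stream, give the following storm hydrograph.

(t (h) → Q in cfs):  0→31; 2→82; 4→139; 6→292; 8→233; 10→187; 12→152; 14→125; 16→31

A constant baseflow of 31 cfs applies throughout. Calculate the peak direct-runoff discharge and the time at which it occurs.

Subtracting baseflow gives direct-runoff ordinates: 0.0, 51.0, 108.0, 261.0, 202.0, 156.0, 121.0, 94.0, 0.0 cfs.
The maximum is 261.0 cfs, occurring at the reading for t = 6 h.

Q_p = 261.0 cfs at t = 6 h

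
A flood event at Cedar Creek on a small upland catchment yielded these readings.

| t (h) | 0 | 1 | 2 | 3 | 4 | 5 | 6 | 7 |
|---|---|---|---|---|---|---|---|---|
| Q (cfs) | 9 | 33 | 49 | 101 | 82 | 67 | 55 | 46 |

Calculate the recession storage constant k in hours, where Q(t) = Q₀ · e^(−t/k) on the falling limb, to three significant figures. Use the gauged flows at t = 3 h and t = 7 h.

k ≈ 5.09 h

On the falling limb, Q drops from 101 to 46 cfs between t = 3 h and t = 7 h (Δt = 4 h).
k = −Δt / ln(Q₂/Q₁) = −4 / ln(46/101) = 5.09 h.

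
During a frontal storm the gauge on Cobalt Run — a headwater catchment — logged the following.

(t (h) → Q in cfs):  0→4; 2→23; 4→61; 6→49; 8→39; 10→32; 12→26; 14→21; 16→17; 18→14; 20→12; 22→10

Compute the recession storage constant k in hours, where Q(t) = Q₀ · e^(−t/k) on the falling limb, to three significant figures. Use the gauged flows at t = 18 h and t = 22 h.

k ≈ 11.9 h

On the falling limb, Q drops from 14 to 10 cfs between t = 18 h and t = 22 h (Δt = 4 h).
k = −Δt / ln(Q₂/Q₁) = −4 / ln(10/14) = 11.9 h.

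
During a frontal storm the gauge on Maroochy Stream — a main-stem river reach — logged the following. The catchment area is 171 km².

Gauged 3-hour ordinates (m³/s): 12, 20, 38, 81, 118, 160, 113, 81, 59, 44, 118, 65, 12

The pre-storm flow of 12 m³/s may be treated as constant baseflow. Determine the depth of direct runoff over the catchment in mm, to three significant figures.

d ≈ 48.3 mm

Direct runoff: 0.0, 8.0, 26.0, 69.0, 106.0, 148.0, 101.0, 69.0, 47.0, 32.0, 106.0, 53.0, 0.0 m³/s; ΣQ_DR = 765.0 m³/s.
V = ΣQ_DR · Δt = 765.0 × 10800 s = 8.262 × 10^6 m³.
Over A = 171 km², depth = V / A = 48.3 mm.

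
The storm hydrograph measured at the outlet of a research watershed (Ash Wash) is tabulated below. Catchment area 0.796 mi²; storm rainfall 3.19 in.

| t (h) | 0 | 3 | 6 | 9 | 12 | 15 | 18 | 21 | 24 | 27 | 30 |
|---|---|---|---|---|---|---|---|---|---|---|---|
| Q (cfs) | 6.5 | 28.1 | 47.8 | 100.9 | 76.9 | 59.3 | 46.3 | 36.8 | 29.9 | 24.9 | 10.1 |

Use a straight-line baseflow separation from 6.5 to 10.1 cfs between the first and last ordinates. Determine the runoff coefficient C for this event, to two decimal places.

ΣQ_DR = 376.2 cfs; V = ΣQ_DR·Δt = 4.063 × 10^6 ft³.
Runoff depth d = V / A = 2.197 in.
C = d / P = 2.197 / 3.19 = 0.69.

C ≈ 0.69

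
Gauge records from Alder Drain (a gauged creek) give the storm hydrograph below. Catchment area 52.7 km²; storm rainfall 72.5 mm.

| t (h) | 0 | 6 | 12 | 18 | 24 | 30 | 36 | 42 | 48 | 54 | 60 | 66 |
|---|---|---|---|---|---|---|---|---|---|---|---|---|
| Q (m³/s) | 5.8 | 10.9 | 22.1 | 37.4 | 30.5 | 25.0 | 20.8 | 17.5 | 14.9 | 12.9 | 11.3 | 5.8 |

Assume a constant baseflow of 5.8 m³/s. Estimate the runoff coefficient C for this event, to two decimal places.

C ≈ 0.82

ΣQ_DR = 145.3 m³/s; V = ΣQ_DR·Δt = 3.138 × 10^6 m³.
Runoff depth d = V / A = 59.55 mm.
C = d / P = 59.55 / 72.5 = 0.82.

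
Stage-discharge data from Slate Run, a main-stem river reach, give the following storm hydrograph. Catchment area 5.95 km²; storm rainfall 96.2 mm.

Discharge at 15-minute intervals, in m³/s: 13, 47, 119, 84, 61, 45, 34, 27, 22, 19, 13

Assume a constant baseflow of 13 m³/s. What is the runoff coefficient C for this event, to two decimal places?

ΣQ_DR = 341.0 m³/s; V = ΣQ_DR·Δt = 3.069 × 10^5 m³.
Runoff depth d = V / A = 51.58 mm.
C = d / P = 51.58 / 96.2 = 0.54.

C ≈ 0.54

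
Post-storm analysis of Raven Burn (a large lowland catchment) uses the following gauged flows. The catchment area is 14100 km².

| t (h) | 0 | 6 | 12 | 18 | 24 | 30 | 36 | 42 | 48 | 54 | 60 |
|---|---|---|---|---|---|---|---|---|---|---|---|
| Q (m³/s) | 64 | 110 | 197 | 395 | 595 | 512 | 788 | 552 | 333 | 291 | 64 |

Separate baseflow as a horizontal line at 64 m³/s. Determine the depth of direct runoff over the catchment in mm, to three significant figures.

Direct runoff: 0.0, 46.0, 133.0, 331.0, 531.0, 448.0, 724.0, 488.0, 269.0, 227.0, 0.0 m³/s; ΣQ_DR = 3197 m³/s.
V = ΣQ_DR · Δt = 3197 × 21600 s = 6.906 × 10^7 m³.
Over A = 14100 km², depth = V / A = 4.90 mm.

d ≈ 4.90 mm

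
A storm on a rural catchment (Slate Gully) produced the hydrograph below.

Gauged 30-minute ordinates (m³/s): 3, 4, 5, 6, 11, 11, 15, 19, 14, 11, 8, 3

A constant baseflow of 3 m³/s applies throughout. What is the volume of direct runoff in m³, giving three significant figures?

Direct-runoff ordinates (Q − Q_b): 0.0, 1.0, 2.0, 3.0, 8.0, 8.0, 12.0, 16.0, 11.0, 8.0, 5.0, 0.0 m³/s.
ΣQ_DR = 74.00 m³/s.
With Δt = 0.5 h = 1800 s, V = ΣQ_DR · Δt = 74.00 × 1800 = 1.33 × 10^5 m³.

V ≈ 1.33 × 10^5 m³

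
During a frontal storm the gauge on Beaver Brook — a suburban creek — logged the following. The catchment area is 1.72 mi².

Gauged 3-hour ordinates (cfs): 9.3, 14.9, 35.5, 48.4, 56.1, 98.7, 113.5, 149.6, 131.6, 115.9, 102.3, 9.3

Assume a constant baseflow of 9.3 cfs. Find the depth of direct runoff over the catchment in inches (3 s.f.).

d ≈ 2.09 in

Direct runoff: 0.0, 5.6, 26.2, 39.1, 46.8, 89.4, 104.2, 140.3, 122.3, 106.6, 93.0, 0.0 cfs; ΣQ_DR = 773.5 cfs.
V = ΣQ_DR · Δt = 773.5 × 10800 s = 8.354 × 10^6 ft³.
Over A = 1.72 mi², depth = V / A = 2.09 in.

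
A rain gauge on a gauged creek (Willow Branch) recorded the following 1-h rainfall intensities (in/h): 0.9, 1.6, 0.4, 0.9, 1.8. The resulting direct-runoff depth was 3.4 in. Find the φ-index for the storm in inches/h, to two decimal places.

Only the 4 blocks with intensity above φ contribute runoff: 0.9, 1.6, 0.9, 1.8 in/h.
Σ(I−φ)·Δt = d  ⇒  (0.9+1.6+0.9+1.8 − 4φ)·1 = 3.4
φ = (5.200 − 3.4/1) / 4 = 0.45 in/h.

φ ≈ 0.45 in/h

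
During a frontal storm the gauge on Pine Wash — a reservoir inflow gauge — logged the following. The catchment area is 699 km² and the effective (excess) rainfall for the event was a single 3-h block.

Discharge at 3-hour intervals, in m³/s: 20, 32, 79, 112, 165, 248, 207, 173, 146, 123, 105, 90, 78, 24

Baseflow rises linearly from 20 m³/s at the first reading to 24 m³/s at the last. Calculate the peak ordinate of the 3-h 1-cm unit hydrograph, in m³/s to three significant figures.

Direct runoff: 0.00, 11.69, 58.38, 91.08, 143.77, 226.46, 185.15, 150.85, 123.54, 100.23, 81.92, 66.62, 54.31, 0.00 m³/s; ΣQ_DR = 1294 m³/s, peak = 226.46 m³/s.
Runoff depth d = ΣQ_DR·Δt / A = 1294 × 10800 / (699 km²) = 19.99 mm.
The 1-cm UH is the DRH scaled by (10 mm)/d, so U_p = 226.46 × 10/19.99 = 113 m³/s.

U_p ≈ 113 m³/s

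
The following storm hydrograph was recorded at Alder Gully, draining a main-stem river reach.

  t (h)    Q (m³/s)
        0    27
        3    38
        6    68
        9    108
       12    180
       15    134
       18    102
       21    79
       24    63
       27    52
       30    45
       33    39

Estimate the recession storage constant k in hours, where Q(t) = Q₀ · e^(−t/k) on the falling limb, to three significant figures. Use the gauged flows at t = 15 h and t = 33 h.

On the falling limb, Q drops from 134 to 39 m³/s between t = 15 h and t = 33 h (Δt = 18 h).
k = −Δt / ln(Q₂/Q₁) = −18 / ln(39/134) = 14.6 h.

k ≈ 14.6 h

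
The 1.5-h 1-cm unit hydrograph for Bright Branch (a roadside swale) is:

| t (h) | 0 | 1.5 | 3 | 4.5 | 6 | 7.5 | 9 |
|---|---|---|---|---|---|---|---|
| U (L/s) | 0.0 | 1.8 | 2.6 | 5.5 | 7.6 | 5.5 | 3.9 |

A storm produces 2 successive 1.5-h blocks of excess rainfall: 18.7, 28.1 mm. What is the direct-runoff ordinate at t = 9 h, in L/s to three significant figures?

Q ≈ 22.7 L/s

By discrete convolution, Q_j = Σ (P_i / 10 mm) · U_{j−i}.
At t = 9 h (j=6): Q = (18.7/10)·3.9 + (28.1/10)·5.5 = 22.7 L/s.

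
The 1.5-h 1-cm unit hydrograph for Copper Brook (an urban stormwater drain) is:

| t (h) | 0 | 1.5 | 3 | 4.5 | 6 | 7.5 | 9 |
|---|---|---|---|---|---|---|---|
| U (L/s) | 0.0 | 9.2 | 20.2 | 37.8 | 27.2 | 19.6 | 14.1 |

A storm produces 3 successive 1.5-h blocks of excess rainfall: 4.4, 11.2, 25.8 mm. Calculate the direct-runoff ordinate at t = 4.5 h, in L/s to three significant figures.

By discrete convolution, Q_j = Σ (P_i / 10 mm) · U_{j−i}.
At t = 4.5 h (j=3): Q = (4.4/10)·37.8 + (11.2/10)·20.2 + (25.8/10)·9.2 = 63.0 L/s.

Q ≈ 63.0 L/s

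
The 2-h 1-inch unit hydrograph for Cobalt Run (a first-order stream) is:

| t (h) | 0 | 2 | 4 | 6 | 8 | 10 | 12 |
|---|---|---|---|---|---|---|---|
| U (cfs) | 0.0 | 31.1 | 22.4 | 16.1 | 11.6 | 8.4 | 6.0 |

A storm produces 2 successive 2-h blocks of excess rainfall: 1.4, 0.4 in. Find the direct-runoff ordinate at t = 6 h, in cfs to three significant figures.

By discrete convolution, Q_j = Σ (P_i / 1 in) · U_{j−i}.
At t = 6 h (j=3): Q = (1.4/1)·16.1 + (0.4/1)·22.4 = 31.5 cfs.

Q ≈ 31.5 cfs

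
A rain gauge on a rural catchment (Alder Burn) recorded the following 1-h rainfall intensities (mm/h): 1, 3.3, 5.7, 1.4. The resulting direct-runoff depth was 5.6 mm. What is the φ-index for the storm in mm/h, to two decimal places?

Only the 2 blocks with intensity above φ contribute runoff: 3.3, 5.7 mm/h.
Σ(I−φ)·Δt = d  ⇒  (3.3+5.7 − 2φ)·1 = 5.6
φ = (9.000 − 5.6/1) / 2 = 1.70 mm/h.

φ ≈ 1.70 mm/h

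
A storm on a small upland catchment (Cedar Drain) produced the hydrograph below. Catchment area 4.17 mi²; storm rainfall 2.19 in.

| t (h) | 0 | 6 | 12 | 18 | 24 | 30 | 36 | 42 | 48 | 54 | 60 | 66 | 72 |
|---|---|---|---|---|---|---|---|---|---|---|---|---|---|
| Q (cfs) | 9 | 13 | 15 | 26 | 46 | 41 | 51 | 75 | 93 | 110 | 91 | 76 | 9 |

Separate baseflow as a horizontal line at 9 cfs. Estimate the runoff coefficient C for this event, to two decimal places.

C ≈ 0.55

ΣQ_DR = 538.0 cfs; V = ΣQ_DR·Δt = 1.162 × 10^7 ft³.
Runoff depth d = V / A = 1.200 in.
C = d / P = 1.200 / 2.19 = 0.55.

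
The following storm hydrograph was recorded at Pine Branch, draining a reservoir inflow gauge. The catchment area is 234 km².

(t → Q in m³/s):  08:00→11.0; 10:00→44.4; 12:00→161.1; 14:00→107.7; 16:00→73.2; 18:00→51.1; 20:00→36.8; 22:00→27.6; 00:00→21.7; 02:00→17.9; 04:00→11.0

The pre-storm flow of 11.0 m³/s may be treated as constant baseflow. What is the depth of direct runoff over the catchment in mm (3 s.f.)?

Direct runoff: 0.0, 33.4, 150.1, 96.7, 62.2, 40.1, 25.8, 16.6, 10.7, 6.9, 0.0 m³/s; ΣQ_DR = 442.5 m³/s.
V = ΣQ_DR · Δt = 442.5 × 7200 s = 3.186 × 10^6 m³.
Over A = 234 km², depth = V / A = 13.6 mm.

d ≈ 13.6 mm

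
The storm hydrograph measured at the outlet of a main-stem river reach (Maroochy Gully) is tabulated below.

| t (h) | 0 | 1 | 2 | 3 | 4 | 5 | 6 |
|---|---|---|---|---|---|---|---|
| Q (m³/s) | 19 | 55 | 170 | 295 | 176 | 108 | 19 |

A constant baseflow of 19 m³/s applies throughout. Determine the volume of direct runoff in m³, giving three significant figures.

Direct-runoff ordinates (Q − Q_b): 0.0, 36.0, 151.0, 276.0, 157.0, 89.0, 0.0 m³/s.
ΣQ_DR = 709.0 m³/s.
With Δt = 1 h = 3600 s, V = ΣQ_DR · Δt = 709.0 × 3600 = 2.55 × 10^6 m³.

V ≈ 2.55 × 10^6 m³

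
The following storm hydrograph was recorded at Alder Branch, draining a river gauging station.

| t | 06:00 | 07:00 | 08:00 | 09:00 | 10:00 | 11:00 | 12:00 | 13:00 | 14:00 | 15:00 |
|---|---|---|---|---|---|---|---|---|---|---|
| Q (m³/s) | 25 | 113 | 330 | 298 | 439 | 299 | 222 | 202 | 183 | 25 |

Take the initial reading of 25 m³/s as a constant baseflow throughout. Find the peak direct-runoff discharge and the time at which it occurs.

Q_p = 414.0 m³/s at t = 10:00

Subtracting baseflow gives direct-runoff ordinates: 0.0, 88.0, 305.0, 273.0, 414.0, 274.0, 197.0, 177.0, 158.0, 0.0 m³/s.
The maximum is 414.0 m³/s, occurring at the reading for t = 10:00.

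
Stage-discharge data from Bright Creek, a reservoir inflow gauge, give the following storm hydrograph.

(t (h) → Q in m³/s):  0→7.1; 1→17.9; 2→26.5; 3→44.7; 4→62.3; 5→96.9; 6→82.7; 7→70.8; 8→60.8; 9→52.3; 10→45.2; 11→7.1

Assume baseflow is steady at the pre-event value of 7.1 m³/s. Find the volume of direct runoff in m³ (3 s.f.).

Direct-runoff ordinates (Q − Q_b): 0.0, 10.8, 19.4, 37.6, 55.2, 89.8, 75.6, 63.7, 53.7, 45.2, 38.1, 0.0 m³/s.
ΣQ_DR = 489.1 m³/s.
With Δt = 1 h = 3600 s, V = ΣQ_DR · Δt = 489.1 × 3600 = 1.76 × 10^6 m³.

V ≈ 1.76 × 10^6 m³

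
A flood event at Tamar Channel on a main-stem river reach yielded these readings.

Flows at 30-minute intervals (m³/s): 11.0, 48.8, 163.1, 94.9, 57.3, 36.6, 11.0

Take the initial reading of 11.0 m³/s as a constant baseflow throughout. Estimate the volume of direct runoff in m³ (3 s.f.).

Direct-runoff ordinates (Q − Q_b): 0.0, 37.8, 152.1, 83.9, 46.3, 25.6, 0.0 m³/s.
ΣQ_DR = 345.7 m³/s.
With Δt = 0.5 h = 1800 s, V = ΣQ_DR · Δt = 345.7 × 1800 = 6.22 × 10^5 m³.

V ≈ 6.22 × 10^5 m³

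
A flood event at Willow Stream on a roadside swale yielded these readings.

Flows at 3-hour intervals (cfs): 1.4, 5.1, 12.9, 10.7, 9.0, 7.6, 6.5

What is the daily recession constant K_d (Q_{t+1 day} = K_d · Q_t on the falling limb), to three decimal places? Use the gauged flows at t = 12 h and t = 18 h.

Between t = 12 h and t = 18 h the flow falls from 9.0 to 6.5 cfs over 2×3 h = 6 h.
Per-interval ratio K = (6.5/9.0)^(1/2) = 0.8498; K_d = K^(24/3) = 0.272.

K_d ≈ 0.272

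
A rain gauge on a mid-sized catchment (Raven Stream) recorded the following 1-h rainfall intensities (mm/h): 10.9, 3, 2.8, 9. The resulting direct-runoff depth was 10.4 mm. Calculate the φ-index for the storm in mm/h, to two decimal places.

Only the 2 blocks with intensity above φ contribute runoff: 10.9, 9 mm/h.
Σ(I−φ)·Δt = d  ⇒  (10.9+9 − 2φ)·1 = 10.4
φ = (19.90 − 10.4/1) / 2 = 4.75 mm/h.

φ ≈ 4.75 mm/h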